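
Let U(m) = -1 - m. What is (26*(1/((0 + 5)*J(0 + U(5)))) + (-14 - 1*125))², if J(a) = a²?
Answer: 156175009/8100 ≈ 19281.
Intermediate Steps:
(26*(1/((0 + 5)*J(0 + U(5)))) + (-14 - 1*125))² = (26*(1/((0 + 5)*((0 + (-1 - 1*5))²))) + (-14 - 1*125))² = (26*(1/(5*((0 + (-1 - 5))²))) + (-14 - 125))² = (26*(1/(5*((0 - 6)²))) - 139)² = (26*(1/(5*((-6)²))) - 139)² = (26*((⅕)/36) - 139)² = (26*((⅕)*(1/36)) - 139)² = (26*(1/180) - 139)² = (13/90 - 139)² = (-12497/90)² = 156175009/8100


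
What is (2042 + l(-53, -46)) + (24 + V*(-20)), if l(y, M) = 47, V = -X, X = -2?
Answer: 2073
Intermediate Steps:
V = 2 (V = -1*(-2) = 2)
(2042 + l(-53, -46)) + (24 + V*(-20)) = (2042 + 47) + (24 + 2*(-20)) = 2089 + (24 - 40) = 2089 - 16 = 2073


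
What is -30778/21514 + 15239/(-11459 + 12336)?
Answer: 150429770/9433889 ≈ 15.946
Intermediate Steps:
-30778/21514 + 15239/(-11459 + 12336) = -30778*1/21514 + 15239/877 = -15389/10757 + 15239*(1/877) = -15389/10757 + 15239/877 = 150429770/9433889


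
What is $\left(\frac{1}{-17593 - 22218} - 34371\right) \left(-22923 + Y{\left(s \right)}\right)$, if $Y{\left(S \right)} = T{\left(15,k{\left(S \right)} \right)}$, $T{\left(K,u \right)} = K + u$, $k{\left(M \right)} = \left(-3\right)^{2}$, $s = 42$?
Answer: $\frac{31333706553918}{39811} \approx 7.8706 \cdot 10^{8}$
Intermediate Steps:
$k{\left(M \right)} = 9$
$Y{\left(S \right)} = 24$ ($Y{\left(S \right)} = 15 + 9 = 24$)
$\left(\frac{1}{-17593 - 22218} - 34371\right) \left(-22923 + Y{\left(s \right)}\right) = \left(\frac{1}{-17593 - 22218} - 34371\right) \left(-22923 + 24\right) = \left(\frac{1}{-39811} - 34371\right) \left(-22899\right) = \left(- \frac{1}{39811} - 34371\right) \left(-22899\right) = \left(- \frac{1368343882}{39811}\right) \left(-22899\right) = \frac{31333706553918}{39811}$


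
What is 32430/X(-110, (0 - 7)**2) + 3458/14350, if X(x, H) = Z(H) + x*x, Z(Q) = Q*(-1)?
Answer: 12072449/4117425 ≈ 2.9320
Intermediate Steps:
Z(Q) = -Q
X(x, H) = x**2 - H (X(x, H) = -H + x*x = -H + x**2 = x**2 - H)
32430/X(-110, (0 - 7)**2) + 3458/14350 = 32430/((-110)**2 - (0 - 7)**2) + 3458/14350 = 32430/(12100 - 1*(-7)**2) + 3458*(1/14350) = 32430/(12100 - 1*49) + 247/1025 = 32430/(12100 - 49) + 247/1025 = 32430/12051 + 247/1025 = 32430*(1/12051) + 247/1025 = 10810/4017 + 247/1025 = 12072449/4117425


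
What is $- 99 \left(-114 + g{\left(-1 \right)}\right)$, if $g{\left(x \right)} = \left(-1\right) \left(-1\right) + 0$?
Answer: $11187$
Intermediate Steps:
$g{\left(x \right)} = 1$ ($g{\left(x \right)} = 1 + 0 = 1$)
$- 99 \left(-114 + g{\left(-1 \right)}\right) = - 99 \left(-114 + 1\right) = \left(-99\right) \left(-113\right) = 11187$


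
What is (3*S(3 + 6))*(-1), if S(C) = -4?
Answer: 12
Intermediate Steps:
(3*S(3 + 6))*(-1) = (3*(-4))*(-1) = -12*(-1) = 12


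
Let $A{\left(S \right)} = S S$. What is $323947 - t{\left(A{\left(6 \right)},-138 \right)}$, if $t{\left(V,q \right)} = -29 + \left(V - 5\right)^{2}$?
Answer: $323015$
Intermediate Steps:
$A{\left(S \right)} = S^{2}$
$t{\left(V,q \right)} = -29 + \left(-5 + V\right)^{2}$
$323947 - t{\left(A{\left(6 \right)},-138 \right)} = 323947 - \left(-29 + \left(-5 + 6^{2}\right)^{2}\right) = 323947 - \left(-29 + \left(-5 + 36\right)^{2}\right) = 323947 - \left(-29 + 31^{2}\right) = 323947 - \left(-29 + 961\right) = 323947 - 932 = 323015$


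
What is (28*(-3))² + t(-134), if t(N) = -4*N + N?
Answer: 7458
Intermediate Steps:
t(N) = -3*N
(28*(-3))² + t(-134) = (28*(-3))² - 3*(-134) = (-84)² + 402 = 7056 + 402 = 7458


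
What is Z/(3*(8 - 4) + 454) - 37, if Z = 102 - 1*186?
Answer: -8663/233 ≈ -37.180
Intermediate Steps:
Z = -84 (Z = 102 - 186 = -84)
Z/(3*(8 - 4) + 454) - 37 = -84/(3*(8 - 4) + 454) - 37 = -84/(3*4 + 454) - 37 = -84/(12 + 454) - 37 = -84/466 - 37 = (1/466)*(-84) - 37 = -42/233 - 37 = -8663/233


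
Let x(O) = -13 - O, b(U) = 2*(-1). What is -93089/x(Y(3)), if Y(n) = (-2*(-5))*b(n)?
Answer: -93089/7 ≈ -13298.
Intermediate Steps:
b(U) = -2
Y(n) = -20 (Y(n) = -2*(-5)*(-2) = 10*(-2) = -20)
-93089/x(Y(3)) = -93089/(-13 - 1*(-20)) = -93089/(-13 + 20) = -93089/7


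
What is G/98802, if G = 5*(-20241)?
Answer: -11245/10978 ≈ -1.0243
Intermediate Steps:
G = -101205
G/98802 = -101205/98802 = -101205*1/98802 = -11245/10978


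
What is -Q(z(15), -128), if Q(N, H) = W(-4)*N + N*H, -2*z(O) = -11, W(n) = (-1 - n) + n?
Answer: 1419/2 ≈ 709.50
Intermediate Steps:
W(n) = -1
z(O) = 11/2 (z(O) = -1/2*(-11) = 11/2)
Q(N, H) = -N + H*N (Q(N, H) = -N + N*H = -N + H*N)
-Q(z(15), -128) = -11*(-1 - 128)/2 = -11*(-129)/2 = -1*(-1419/2) = 1419/2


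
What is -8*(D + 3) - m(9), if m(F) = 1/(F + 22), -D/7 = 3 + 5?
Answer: 13143/31 ≈ 423.97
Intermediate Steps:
D = -56 (D = -7*(3 + 5) = -7*8 = -56)
m(F) = 1/(22 + F)
-8*(D + 3) - m(9) = -8*(-56 + 3) - 1/(22 + 9) = -8*(-53) - 1/31 = 424 - 1*1/31 = 424 - 1/31 = 13143/31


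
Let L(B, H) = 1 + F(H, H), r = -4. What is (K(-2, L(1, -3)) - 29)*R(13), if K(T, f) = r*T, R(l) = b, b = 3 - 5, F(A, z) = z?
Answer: 42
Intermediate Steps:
b = -2
R(l) = -2
L(B, H) = 1 + H
K(T, f) = -4*T
(K(-2, L(1, -3)) - 29)*R(13) = (-4*(-2) - 29)*(-2) = (8 - 29)*(-2) = -21*(-2) = 42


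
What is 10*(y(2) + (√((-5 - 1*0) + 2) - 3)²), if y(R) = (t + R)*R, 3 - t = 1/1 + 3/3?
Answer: 120 - 60*I*√3 ≈ 120.0 - 103.92*I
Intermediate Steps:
t = 1 (t = 3 - (1/1 + 3/3) = 3 - (1*1 + 3*(⅓)) = 3 - (1 + 1) = 3 - 1*2 = 3 - 2 = 1)
y(R) = R*(1 + R) (y(R) = (1 + R)*R = R*(1 + R))
10*(y(2) + (√((-5 - 1*0) + 2) - 3)²) = 10*(2*(1 + 2) + (√((-5 - 1*0) + 2) - 3)²) = 10*(2*3 + (√((-5 + 0) + 2) - 3)²) = 10*(6 + (√(-5 + 2) - 3)²) = 10*(6 + (√(-3) - 3)²) = 10*(6 + (I*√3 - 3)²) = 10*(6 + (-3 + I*√3)²) = 60 + 10*(-3 + I*√3)²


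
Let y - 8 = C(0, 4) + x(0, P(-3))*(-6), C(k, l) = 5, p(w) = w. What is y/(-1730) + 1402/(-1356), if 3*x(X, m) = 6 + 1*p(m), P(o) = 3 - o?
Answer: -301318/293235 ≈ -1.0276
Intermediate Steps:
x(X, m) = 2 + m/3 (x(X, m) = (6 + 1*m)/3 = (6 + m)/3 = 2 + m/3)
y = -11 (y = 8 + (5 + (2 + (3 - 1*(-3))/3)*(-6)) = 8 + (5 + (2 + (3 + 3)/3)*(-6)) = 8 + (5 + (2 + (1/3)*6)*(-6)) = 8 + (5 + (2 + 2)*(-6)) = 8 + (5 + 4*(-6)) = 8 + (5 - 24) = 8 - 19 = -11)
y/(-1730) + 1402/(-1356) = -11/(-1730) + 1402/(-1356) = -11*(-1/1730) + 1402*(-1/1356) = 11/1730 - 701/678 = -301318/293235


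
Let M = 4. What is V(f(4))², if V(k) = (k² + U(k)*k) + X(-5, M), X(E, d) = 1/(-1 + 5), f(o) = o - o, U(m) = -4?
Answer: 1/16 ≈ 0.062500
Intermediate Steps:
f(o) = 0
X(E, d) = ¼ (X(E, d) = 1/4 = ¼)
V(k) = ¼ + k² - 4*k (V(k) = (k² - 4*k) + ¼ = ¼ + k² - 4*k)
V(f(4))² = (¼ + 0² - 4*0)² = (¼ + 0 + 0)² = (¼)² = 1/16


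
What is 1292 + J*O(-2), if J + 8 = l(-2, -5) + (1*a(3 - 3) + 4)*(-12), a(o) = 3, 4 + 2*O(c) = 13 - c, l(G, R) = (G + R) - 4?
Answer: 1451/2 ≈ 725.50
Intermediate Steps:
l(G, R) = -4 + G + R
O(c) = 9/2 - c/2 (O(c) = -2 + (13 - c)/2 = -2 + (13/2 - c/2) = 9/2 - c/2)
J = -103 (J = -8 + ((-4 - 2 - 5) + (1*3 + 4)*(-12)) = -8 + (-11 + (3 + 4)*(-12)) = -8 + (-11 + 7*(-12)) = -8 + (-11 - 84) = -8 - 95 = -103)
1292 + J*O(-2) = 1292 - 103*(9/2 - ½*(-2)) = 1292 - 103*(9/2 + 1) = 1292 - 103*11/2 = 1292 - 1133/2 = 1451/2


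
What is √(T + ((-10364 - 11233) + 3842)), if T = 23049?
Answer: √5294 ≈ 72.760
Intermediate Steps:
√(T + ((-10364 - 11233) + 3842)) = √(23049 + ((-10364 - 11233) + 3842)) = √(23049 + (-21597 + 3842)) = √(23049 - 17755) = √5294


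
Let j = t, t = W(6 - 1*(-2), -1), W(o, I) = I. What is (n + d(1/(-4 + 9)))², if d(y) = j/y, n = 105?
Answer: 10000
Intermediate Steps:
t = -1
j = -1
d(y) = -1/y
(n + d(1/(-4 + 9)))² = (105 - 1/(1/(-4 + 9)))² = (105 - 1/(1/5))² = (105 - 1/⅕)² = (105 - 1*5)² = (105 - 5)² = 100² = 10000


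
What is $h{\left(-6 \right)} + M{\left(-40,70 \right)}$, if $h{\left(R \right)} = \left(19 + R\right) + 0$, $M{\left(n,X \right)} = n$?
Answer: $-27$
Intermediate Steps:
$h{\left(R \right)} = 19 + R$
$h{\left(-6 \right)} + M{\left(-40,70 \right)} = \left(19 - 6\right) - 40 = 13 - 40 = -27$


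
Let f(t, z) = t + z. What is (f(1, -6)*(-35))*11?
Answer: 1925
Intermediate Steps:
(f(1, -6)*(-35))*11 = ((1 - 6)*(-35))*11 = -5*(-35)*11 = 175*11 = 1925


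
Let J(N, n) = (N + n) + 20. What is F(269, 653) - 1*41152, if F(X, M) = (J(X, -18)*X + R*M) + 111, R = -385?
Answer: -219547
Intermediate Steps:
J(N, n) = 20 + N + n
F(X, M) = 111 - 385*M + X*(2 + X) (F(X, M) = ((20 + X - 18)*X - 385*M) + 111 = ((2 + X)*X - 385*M) + 111 = (X*(2 + X) - 385*M) + 111 = (-385*M + X*(2 + X)) + 111 = 111 - 385*M + X*(2 + X))
F(269, 653) - 1*41152 = (111 - 385*653 + 269*(2 + 269)) - 1*41152 = (111 - 251405 + 269*271) - 41152 = (111 - 251405 + 72899) - 41152 = -178395 - 41152 = -219547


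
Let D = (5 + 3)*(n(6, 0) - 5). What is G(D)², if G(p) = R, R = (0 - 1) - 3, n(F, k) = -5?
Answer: 16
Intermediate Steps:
D = -80 (D = (5 + 3)*(-5 - 5) = 8*(-10) = -80)
R = -4 (R = -1 - 3 = -4)
G(p) = -4
G(D)² = (-4)² = 16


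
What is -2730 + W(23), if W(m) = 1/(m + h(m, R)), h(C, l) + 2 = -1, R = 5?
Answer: -54599/20 ≈ -2729.9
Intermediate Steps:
h(C, l) = -3 (h(C, l) = -2 - 1 = -3)
W(m) = 1/(-3 + m) (W(m) = 1/(m - 3) = 1/(-3 + m))
-2730 + W(23) = -2730 + 1/(-3 + 23) = -2730 + 1/20 = -54599/20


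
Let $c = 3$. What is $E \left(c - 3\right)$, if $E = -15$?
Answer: $0$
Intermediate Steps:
$E \left(c - 3\right) = - 15 \left(3 - 3\right) = \left(-15\right) 0 = 0$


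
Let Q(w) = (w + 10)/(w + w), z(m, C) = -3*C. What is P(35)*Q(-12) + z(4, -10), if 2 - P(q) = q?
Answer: 109/4 ≈ 27.250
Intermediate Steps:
Q(w) = (10 + w)/(2*w) (Q(w) = (10 + w)/((2*w)) = (10 + w)*(1/(2*w)) = (10 + w)/(2*w))
P(q) = 2 - q
P(35)*Q(-12) + z(4, -10) = (2 - 1*35)*((½)*(10 - 12)/(-12)) - 3*(-10) = (2 - 35)*((½)*(-1/12)*(-2)) + 30 = -33*1/12 + 30 = -11/4 + 30 = 109/4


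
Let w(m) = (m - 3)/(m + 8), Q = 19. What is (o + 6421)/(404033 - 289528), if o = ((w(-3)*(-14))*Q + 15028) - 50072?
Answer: -141519/572525 ≈ -0.24718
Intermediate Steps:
w(m) = (-3 + m)/(8 + m)
o = -173624/5 (o = ((((-3 - 3)/(8 - 3))*(-14))*19 + 15028) - 50072 = (((-6/5)*(-14))*19 + 15028) - 50072 = ((((1/5)*(-6))*(-14))*19 + 15028) - 50072 = (-6/5*(-14)*19 + 15028) - 50072 = ((84/5)*19 + 15028) - 50072 = (1596/5 + 15028) - 50072 = 76736/5 - 50072 = -173624/5 ≈ -34725.)
(o + 6421)/(404033 - 289528) = (-173624/5 + 6421)/(404033 - 289528) = -141519/5/114505 = -141519/5*1/114505 = -141519/572525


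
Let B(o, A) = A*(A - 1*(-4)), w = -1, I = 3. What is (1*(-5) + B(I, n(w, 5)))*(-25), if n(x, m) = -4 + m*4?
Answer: -7875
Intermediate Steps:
n(x, m) = -4 + 4*m
B(o, A) = A*(4 + A) (B(o, A) = A*(A + 4) = A*(4 + A))
(1*(-5) + B(I, n(w, 5)))*(-25) = (1*(-5) + (-4 + 4*5)*(4 + (-4 + 4*5)))*(-25) = (-5 + (-4 + 20)*(4 + (-4 + 20)))*(-25) = (-5 + 16*(4 + 16))*(-25) = (-5 + 16*20)*(-25) = (-5 + 320)*(-25) = 315*(-25) = -7875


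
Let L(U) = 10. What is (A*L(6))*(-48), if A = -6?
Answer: 2880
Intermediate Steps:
(A*L(6))*(-48) = -6*10*(-48) = -60*(-48) = 2880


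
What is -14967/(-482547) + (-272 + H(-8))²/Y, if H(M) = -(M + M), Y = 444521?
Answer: 12759115333/71500758329 ≈ 0.17845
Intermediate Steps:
H(M) = -2*M
-14967/(-482547) + (-272 + H(-8))²/Y = -14967/(-482547) + (-272 - 2*(-8))²/444521 = -14967*(-1/482547) + (-272 + 16)²*(1/444521) = 4989/160849 + (-256)²*(1/444521) = 4989/160849 + 65536*(1/444521) = 4989/160849 + 65536/444521 = 12759115333/71500758329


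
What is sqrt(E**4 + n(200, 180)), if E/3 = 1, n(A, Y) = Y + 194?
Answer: sqrt(455) ≈ 21.331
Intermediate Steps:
n(A, Y) = 194 + Y
E = 3 (E = 3*1 = 3)
sqrt(E**4 + n(200, 180)) = sqrt(3**4 + (194 + 180)) = sqrt(81 + 374) = sqrt(455)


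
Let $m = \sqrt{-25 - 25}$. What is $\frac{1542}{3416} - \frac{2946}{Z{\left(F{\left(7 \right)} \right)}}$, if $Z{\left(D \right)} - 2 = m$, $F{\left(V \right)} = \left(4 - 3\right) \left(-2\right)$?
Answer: $- \frac{1670317}{15372} + \frac{2455 i \sqrt{2}}{9} \approx -108.66 + 385.77 i$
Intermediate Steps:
$F{\left(V \right)} = -2$ ($F{\left(V \right)} = 1 \left(-2\right) = -2$)
$m = 5 i \sqrt{2}$ ($m = \sqrt{-50} = 5 i \sqrt{2} \approx 7.0711 i$)
$Z{\left(D \right)} = 2 + 5 i \sqrt{2}$
$\frac{1542}{3416} - \frac{2946}{Z{\left(F{\left(7 \right)} \right)}} = \frac{1542}{3416} - \frac{2946}{2 + 5 i \sqrt{2}} = 1542 \cdot \frac{1}{3416} - \frac{2946}{2 + 5 i \sqrt{2}} = \frac{771}{1708} - \frac{2946}{2 + 5 i \sqrt{2}}$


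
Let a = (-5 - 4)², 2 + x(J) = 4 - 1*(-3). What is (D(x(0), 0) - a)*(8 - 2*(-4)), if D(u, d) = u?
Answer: -1216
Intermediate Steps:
x(J) = 5 (x(J) = -2 + (4 - 1*(-3)) = -2 + (4 + 3) = -2 + 7 = 5)
a = 81 (a = (-9)² = 81)
(D(x(0), 0) - a)*(8 - 2*(-4)) = (5 - 1*81)*(8 - 2*(-4)) = (5 - 81)*(8 + 8) = -76*16 = -1216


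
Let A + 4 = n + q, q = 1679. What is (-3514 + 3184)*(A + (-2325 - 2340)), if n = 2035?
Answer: 315150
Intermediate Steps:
A = 3710 (A = -4 + (2035 + 1679) = -4 + 3714 = 3710)
(-3514 + 3184)*(A + (-2325 - 2340)) = (-3514 + 3184)*(3710 + (-2325 - 2340)) = -330*(3710 - 4665) = -330*(-955) = 315150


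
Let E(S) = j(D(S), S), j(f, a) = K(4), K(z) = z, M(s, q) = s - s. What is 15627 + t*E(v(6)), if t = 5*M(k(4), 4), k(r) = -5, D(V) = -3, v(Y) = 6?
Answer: 15627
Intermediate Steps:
M(s, q) = 0
j(f, a) = 4
E(S) = 4
t = 0 (t = 5*0 = 0)
15627 + t*E(v(6)) = 15627 + 0*4 = 15627 + 0 = 15627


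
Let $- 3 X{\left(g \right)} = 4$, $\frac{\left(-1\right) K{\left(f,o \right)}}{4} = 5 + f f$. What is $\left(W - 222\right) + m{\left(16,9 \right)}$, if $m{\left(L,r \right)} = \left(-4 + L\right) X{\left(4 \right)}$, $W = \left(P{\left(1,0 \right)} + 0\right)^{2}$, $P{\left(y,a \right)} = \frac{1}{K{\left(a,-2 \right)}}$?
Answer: $- \frac{95199}{400} \approx -238.0$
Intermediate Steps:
$K{\left(f,o \right)} = -20 - 4 f^{2}$ ($K{\left(f,o \right)} = - 4 \left(5 + f f\right) = - 4 \left(5 + f^{2}\right) = -20 - 4 f^{2}$)
$P{\left(y,a \right)} = \frac{1}{-20 - 4 a^{2}}$
$X{\left(g \right)} = - \frac{4}{3}$ ($X{\left(g \right)} = \left(- \frac{1}{3}\right) 4 = - \frac{4}{3}$)
$W = \frac{1}{400}$ ($W = \left(- \frac{1}{20 + 4 \cdot 0^{2}} + 0\right)^{2} = \left(- \frac{1}{20 + 4 \cdot 0} + 0\right)^{2} = \left(- \frac{1}{20 + 0} + 0\right)^{2} = \left(- \frac{1}{20} + 0\right)^{2} = \left(- \frac{1}{20}\right)^{2} = \frac{1}{400} \approx 0.0025$)
$m{\left(L,r \right)} = \frac{16}{3} - \frac{4 L}{3}$ ($m{\left(L,r \right)} = \left(-4 + L\right) \left(- \frac{4}{3}\right) = \frac{16}{3} - \frac{4 L}{3}$)
$\left(W - 222\right) + m{\left(16,9 \right)} = \left(\frac{1}{400} - 222\right) + \left(\frac{16}{3} - \frac{64}{3}\right) = - \frac{88799}{400} + \left(\frac{16}{3} - \frac{64}{3}\right) = - \frac{88799}{400} - 16 = - \frac{95199}{400}$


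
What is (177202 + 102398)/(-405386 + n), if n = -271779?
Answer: -55920/135433 ≈ -0.41290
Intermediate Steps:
(177202 + 102398)/(-405386 + n) = (177202 + 102398)/(-405386 - 271779) = 279600/(-677165) = 279600*(-1/677165) = -55920/135433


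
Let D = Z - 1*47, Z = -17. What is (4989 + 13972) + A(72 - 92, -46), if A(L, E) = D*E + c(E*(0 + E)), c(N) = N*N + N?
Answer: 4501477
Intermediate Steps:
c(N) = N + N**2 (c(N) = N**2 + N = N + N**2)
D = -64 (D = -17 - 1*47 = -17 - 47 = -64)
A(L, E) = -64*E + E**2*(1 + E**2) (A(L, E) = -64*E + (E*(0 + E))*(1 + E*(0 + E)) = -64*E + (E*E)*(1 + E*E) = -64*E + E**2*(1 + E**2))
(4989 + 13972) + A(72 - 92, -46) = (4989 + 13972) - 46*(-64 - 46 + (-46)**3) = 18961 - 46*(-64 - 46 - 97336) = 18961 - 46*(-97446) = 18961 + 4482516 = 4501477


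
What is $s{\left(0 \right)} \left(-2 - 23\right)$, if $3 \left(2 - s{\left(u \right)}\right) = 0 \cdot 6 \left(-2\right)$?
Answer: $-50$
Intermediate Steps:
$s{\left(u \right)} = 2$ ($s{\left(u \right)} = 2 - \frac{0 \cdot 6 \left(-2\right)}{3} = 2 - \frac{0 \left(-2\right)}{3} = 2 - 0 = 2 + 0 = 2$)
$s{\left(0 \right)} \left(-2 - 23\right) = 2 \left(-2 - 23\right) = 2 \left(-25\right) = -50$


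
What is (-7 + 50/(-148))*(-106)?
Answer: 28779/37 ≈ 777.81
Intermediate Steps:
(-7 + 50/(-148))*(-106) = (-7 + 50*(-1/148))*(-106) = (-7 - 25/74)*(-106) = -543/74*(-106) = 28779/37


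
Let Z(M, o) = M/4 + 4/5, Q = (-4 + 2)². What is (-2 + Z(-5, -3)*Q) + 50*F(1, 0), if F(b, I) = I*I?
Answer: -19/5 ≈ -3.8000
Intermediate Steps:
F(b, I) = I²
Q = 4 (Q = (-2)² = 4)
Z(M, o) = ⅘ + M/4 (Z(M, o) = M*(¼) + 4*(⅕) = M/4 + ⅘ = ⅘ + M/4)
(-2 + Z(-5, -3)*Q) + 50*F(1, 0) = (-2 + (⅘ + (¼)*(-5))*4) + 50*0² = (-2 + (⅘ - 5/4)*4) + 50*0 = (-2 - 9/20*4) + 0 = (-2 - 9/5) + 0 = -19/5 + 0 = -19/5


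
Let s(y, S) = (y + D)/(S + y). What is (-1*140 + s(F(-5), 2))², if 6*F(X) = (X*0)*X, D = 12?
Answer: 17956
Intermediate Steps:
F(X) = 0 (F(X) = ((X*0)*X)/6 = (0*X)/6 = (⅙)*0 = 0)
s(y, S) = (12 + y)/(S + y) (s(y, S) = (y + 12)/(S + y) = (12 + y)/(S + y))
(-1*140 + s(F(-5), 2))² = (-1*140 + (12 + 0)/(2 + 0))² = (-140 + 12/2)² = (-140 + (½)*12)² = (-140 + 6)² = (-134)² = 17956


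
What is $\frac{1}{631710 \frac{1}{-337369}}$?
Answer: $- \frac{337369}{631710} \approx -0.53406$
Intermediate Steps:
$\frac{1}{631710 \frac{1}{-337369}} = \frac{1}{631710 \left(- \frac{1}{337369}\right)} = \frac{1}{- \frac{631710}{337369}} = - \frac{337369}{631710}$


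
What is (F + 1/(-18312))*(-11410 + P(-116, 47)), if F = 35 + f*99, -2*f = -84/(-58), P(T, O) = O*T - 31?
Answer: 109714387107/177016 ≈ 6.1980e+5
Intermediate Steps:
P(T, O) = -31 + O*T
f = -21/29 (f = -(-42)/(-58) = -(-42)*(-1)/58 = -1/2*42/29 = -21/29 ≈ -0.72414)
F = -1064/29 (F = 35 - 21/29*99 = 35 - 2079/29 = -1064/29 ≈ -36.690)
(F + 1/(-18312))*(-11410 + P(-116, 47)) = (-1064/29 + 1/(-18312))*(-11410 + (-31 + 47*(-116))) = (-1064/29 - 1/18312)*(-11410 + (-31 - 5452)) = -19483997*(-11410 - 5483)/531048 = -19483997/531048*(-16893) = 109714387107/177016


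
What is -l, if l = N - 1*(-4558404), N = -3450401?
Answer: -1108003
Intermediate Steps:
l = 1108003 (l = -3450401 - 1*(-4558404) = -3450401 + 4558404 = 1108003)
-l = -1*1108003 = -1108003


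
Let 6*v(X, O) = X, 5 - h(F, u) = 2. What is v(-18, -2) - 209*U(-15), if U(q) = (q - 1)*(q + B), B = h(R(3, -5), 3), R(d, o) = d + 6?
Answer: -40131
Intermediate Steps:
R(d, o) = 6 + d
h(F, u) = 3 (h(F, u) = 5 - 1*2 = 5 - 2 = 3)
v(X, O) = X/6
B = 3
U(q) = (-1 + q)*(3 + q) (U(q) = (q - 1)*(q + 3) = (-1 + q)*(3 + q))
v(-18, -2) - 209*U(-15) = (1/6)*(-18) - 209*(-3 + (-15)**2 + 2*(-15)) = -3 - 209*(-3 + 225 - 30) = -3 - 209*192 = -3 - 40128 = -40131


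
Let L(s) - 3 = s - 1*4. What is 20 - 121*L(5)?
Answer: -464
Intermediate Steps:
L(s) = -1 + s (L(s) = 3 + (s - 1*4) = 3 + (s - 4) = 3 + (-4 + s) = -1 + s)
20 - 121*L(5) = 20 - 121*(-1 + 5) = 20 - 121*4 = 20 - 484 = -464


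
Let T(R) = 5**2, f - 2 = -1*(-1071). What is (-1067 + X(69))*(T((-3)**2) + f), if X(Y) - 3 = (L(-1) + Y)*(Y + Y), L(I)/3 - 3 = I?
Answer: 10196028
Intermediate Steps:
L(I) = 9 + 3*I
X(Y) = 3 + 2*Y*(6 + Y) (X(Y) = 3 + ((9 + 3*(-1)) + Y)*(Y + Y) = 3 + ((9 - 3) + Y)*(2*Y) = 3 + (6 + Y)*(2*Y) = 3 + 2*Y*(6 + Y))
f = 1073 (f = 2 - 1*(-1071) = 2 + 1071 = 1073)
T(R) = 25
(-1067 + X(69))*(T((-3)**2) + f) = (-1067 + (3 + 2*69**2 + 12*69))*(25 + 1073) = (-1067 + (3 + 2*4761 + 828))*1098 = (-1067 + (3 + 9522 + 828))*1098 = (-1067 + 10353)*1098 = 9286*1098 = 10196028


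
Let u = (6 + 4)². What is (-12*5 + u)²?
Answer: 1600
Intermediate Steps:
u = 100 (u = 10² = 100)
(-12*5 + u)² = (-12*5 + 100)² = (-60 + 100)² = 40² = 1600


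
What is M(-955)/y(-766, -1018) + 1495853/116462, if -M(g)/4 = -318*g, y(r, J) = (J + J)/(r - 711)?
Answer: -52238283850883/59279158 ≈ -8.8123e+5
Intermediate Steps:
y(r, J) = 2*J/(-711 + r) (y(r, J) = (2*J)/(-711 + r) = 2*J/(-711 + r))
M(g) = 1272*g (M(g) = -(-1272)*g = 1272*g)
M(-955)/y(-766, -1018) + 1495853/116462 = (1272*(-955))/((2*(-1018)/(-711 - 766))) + 1495853/116462 = -1214760/(2*(-1018)/(-1477)) + 1495853*(1/116462) = -1214760/(2*(-1018)*(-1/1477)) + 1495853/116462 = -1214760/2036/1477 + 1495853/116462 = -1214760*1477/2036 + 1495853/116462 = -448550130/509 + 1495853/116462 = -52238283850883/59279158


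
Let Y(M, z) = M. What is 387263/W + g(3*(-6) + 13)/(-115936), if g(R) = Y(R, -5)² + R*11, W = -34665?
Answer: -22448341609/2009460720 ≈ -11.171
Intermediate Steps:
g(R) = R² + 11*R (g(R) = R² + R*11 = R² + 11*R)
387263/W + g(3*(-6) + 13)/(-115936) = 387263/(-34665) + ((3*(-6) + 13)*(11 + (3*(-6) + 13)))/(-115936) = 387263*(-1/34665) + ((-18 + 13)*(11 + (-18 + 13)))*(-1/115936) = -387263/34665 - 5*(11 - 5)*(-1/115936) = -387263/34665 - 5*6*(-1/115936) = -387263/34665 - 30*(-1/115936) = -387263/34665 + 15/57968 = -22448341609/2009460720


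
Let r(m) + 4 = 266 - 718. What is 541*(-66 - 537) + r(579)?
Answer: -326679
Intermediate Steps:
r(m) = -456 (r(m) = -4 + (266 - 718) = -4 - 452 = -456)
541*(-66 - 537) + r(579) = 541*(-66 - 537) - 456 = 541*(-603) - 456 = -326223 - 456 = -326679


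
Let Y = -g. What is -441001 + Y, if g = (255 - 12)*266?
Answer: -505639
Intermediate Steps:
g = 64638 (g = 243*266 = 64638)
Y = -64638 (Y = -1*64638 = -64638)
-441001 + Y = -441001 - 64638 = -505639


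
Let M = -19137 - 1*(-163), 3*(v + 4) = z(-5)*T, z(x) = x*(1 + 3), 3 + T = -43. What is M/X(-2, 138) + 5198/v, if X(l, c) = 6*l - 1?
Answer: 8715557/5902 ≈ 1476.7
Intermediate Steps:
T = -46 (T = -3 - 43 = -46)
z(x) = 4*x (z(x) = x*4 = 4*x)
v = 908/3 (v = -4 + ((4*(-5))*(-46))/3 = -4 + (-20*(-46))/3 = -4 + (⅓)*920 = -4 + 920/3 = 908/3 ≈ 302.67)
M = -18974 (M = -19137 + 163 = -18974)
X(l, c) = -1 + 6*l
M/X(-2, 138) + 5198/v = -18974/(-1 + 6*(-2)) + 5198/(908/3) = -18974/(-1 - 12) + 5198*(3/908) = -18974/(-13) + 7797/454 = -18974*(-1/13) + 7797/454 = 18974/13 + 7797/454 = 8715557/5902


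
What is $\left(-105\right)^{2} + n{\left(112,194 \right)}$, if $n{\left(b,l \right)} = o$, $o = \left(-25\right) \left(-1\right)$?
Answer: $11050$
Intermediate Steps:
$o = 25$
$n{\left(b,l \right)} = 25$
$\left(-105\right)^{2} + n{\left(112,194 \right)} = \left(-105\right)^{2} + 25 = 11025 + 25 = 11050$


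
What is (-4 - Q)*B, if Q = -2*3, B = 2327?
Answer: 4654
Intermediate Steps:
Q = -6
(-4 - Q)*B = (-4 - 1*(-6))*2327 = (-4 + 6)*2327 = 2*2327 = 4654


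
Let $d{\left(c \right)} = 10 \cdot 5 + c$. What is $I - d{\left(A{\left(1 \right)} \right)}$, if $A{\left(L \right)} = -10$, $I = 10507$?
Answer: $10467$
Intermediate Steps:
$d{\left(c \right)} = 50 + c$
$I - d{\left(A{\left(1 \right)} \right)} = 10507 - \left(50 - 10\right) = 10507 - 40 = 10467$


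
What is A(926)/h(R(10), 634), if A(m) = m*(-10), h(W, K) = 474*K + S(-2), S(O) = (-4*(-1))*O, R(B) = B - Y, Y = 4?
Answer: -2315/75127 ≈ -0.030814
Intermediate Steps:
R(B) = -4 + B (R(B) = B - 1*4 = B - 4 = -4 + B)
S(O) = 4*O
h(W, K) = -8 + 474*K (h(W, K) = 474*K + 4*(-2) = 474*K - 8 = -8 + 474*K)
A(m) = -10*m
A(926)/h(R(10), 634) = (-10*926)/(-8 + 474*634) = -9260/(-8 + 300516) = -9260/300508 = -9260*1/300508 = -2315/75127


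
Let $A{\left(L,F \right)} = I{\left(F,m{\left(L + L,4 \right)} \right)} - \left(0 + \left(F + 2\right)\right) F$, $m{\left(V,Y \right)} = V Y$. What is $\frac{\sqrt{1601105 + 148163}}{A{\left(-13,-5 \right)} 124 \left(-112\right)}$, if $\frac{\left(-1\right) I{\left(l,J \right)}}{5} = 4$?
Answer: $\frac{\sqrt{437317}}{243040} \approx 0.0027209$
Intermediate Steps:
$I{\left(l,J \right)} = -20$ ($I{\left(l,J \right)} = \left(-5\right) 4 = -20$)
$A{\left(L,F \right)} = -20 - F \left(2 + F\right)$ ($A{\left(L,F \right)} = -20 - \left(0 + \left(F + 2\right)\right) F = -20 - \left(0 + \left(2 + F\right)\right) F = -20 - \left(2 + F\right) F = -20 - F \left(2 + F\right)$)
$\frac{\sqrt{1601105 + 148163}}{A{\left(-13,-5 \right)} 124 \left(-112\right)} = \frac{\sqrt{1601105 + 148163}}{\left(-20 - \left(-5\right)^{2} - -10\right) 124 \left(-112\right)} = \frac{\sqrt{1749268}}{\left(-20 - 25 + 10\right) 124 \left(-112\right)} = \frac{2 \sqrt{437317}}{\left(-20 - 25 + 10\right) 124 \left(-112\right)} = \frac{2 \sqrt{437317}}{\left(-35\right) 124 \left(-112\right)} = \frac{2 \sqrt{437317}}{\left(-4340\right) \left(-112\right)} = \frac{2 \sqrt{437317}}{486080} = 2 \sqrt{437317} \cdot \frac{1}{486080} = \frac{\sqrt{437317}}{243040}$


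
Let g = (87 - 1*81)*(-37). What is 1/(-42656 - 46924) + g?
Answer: -19886761/89580 ≈ -222.00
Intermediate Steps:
g = -222 (g = (87 - 81)*(-37) = 6*(-37) = -222)
1/(-42656 - 46924) + g = 1/(-42656 - 46924) - 222 = 1/(-89580) - 222 = -1/89580 - 222 = -19886761/89580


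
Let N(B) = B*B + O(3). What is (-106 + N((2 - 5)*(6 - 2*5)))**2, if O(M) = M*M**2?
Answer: 4225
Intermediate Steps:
O(M) = M**3
N(B) = 27 + B**2 (N(B) = B*B + 3**3 = B**2 + 27 = 27 + B**2)
(-106 + N((2 - 5)*(6 - 2*5)))**2 = (-106 + (27 + ((2 - 5)*(6 - 2*5))**2))**2 = (-106 + (27 + (-3*(6 - 10))**2))**2 = (-106 + (27 + (-3*(-4))**2))**2 = (-106 + (27 + 12**2))**2 = (-106 + (27 + 144))**2 = (-106 + 171)**2 = 65**2 = 4225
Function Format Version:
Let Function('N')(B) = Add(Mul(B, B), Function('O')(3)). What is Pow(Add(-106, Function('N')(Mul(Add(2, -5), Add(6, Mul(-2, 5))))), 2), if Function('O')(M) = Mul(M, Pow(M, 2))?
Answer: 4225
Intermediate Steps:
Function('O')(M) = Pow(M, 3)
Function('N')(B) = Add(27, Pow(B, 2)) (Function('N')(B) = Add(Mul(B, B), Pow(3, 3)) = Add(Pow(B, 2), 27) = Add(27, Pow(B, 2)))
Pow(Add(-106, Function('N')(Mul(Add(2, -5), Add(6, Mul(-2, 5))))), 2) = Pow(Add(-106, Add(27, Pow(Mul(Add(2, -5), Add(6, Mul(-2, 5))), 2))), 2) = Pow(Add(-106, Add(27, Pow(Mul(-3, Add(6, -10)), 2))), 2) = Pow(Add(-106, Add(27, Pow(Mul(-3, -4), 2))), 2) = Pow(Add(-106, Add(27, Pow(12, 2))), 2) = Pow(Add(-106, Add(27, 144)), 2) = Pow(Add(-106, 171), 2) = Pow(65, 2) = 4225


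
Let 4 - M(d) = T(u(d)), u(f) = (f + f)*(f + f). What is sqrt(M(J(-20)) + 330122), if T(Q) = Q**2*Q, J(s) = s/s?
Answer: sqrt(330062) ≈ 574.51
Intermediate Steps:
u(f) = 4*f**2 (u(f) = (2*f)*(2*f) = 4*f**2)
J(s) = 1
T(Q) = Q**3
M(d) = 4 - 64*d**6 (M(d) = 4 - (4*d**2)**3 = 4 - 64*d**6)
sqrt(M(J(-20)) + 330122) = sqrt((4 - 64*1**6) + 330122) = sqrt((4 - 64*1) + 330122) = sqrt((4 - 64) + 330122) = sqrt(-60 + 330122) = sqrt(330062)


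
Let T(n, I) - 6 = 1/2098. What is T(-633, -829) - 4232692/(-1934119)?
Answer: 33228811907/4057781662 ≈ 8.1889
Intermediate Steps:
T(n, I) = 12589/2098 (T(n, I) = 6 + 1/2098 = 12589/2098)
T(-633, -829) - 4232692/(-1934119) = 12589/2098 - 4232692/(-1934119) = 12589/2098 - 4232692*(-1/1934119) = 12589/2098 + 4232692/1934119 = 33228811907/4057781662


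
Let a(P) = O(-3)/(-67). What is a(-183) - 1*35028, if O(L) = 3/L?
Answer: -2346875/67 ≈ -35028.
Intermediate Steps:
a(P) = 1/67 (a(P) = (3/(-3))/(-67) = (3*(-⅓))*(-1/67) = -1*(-1/67) = 1/67)
a(-183) - 1*35028 = 1/67 - 1*35028 = 1/67 - 35028 = -2346875/67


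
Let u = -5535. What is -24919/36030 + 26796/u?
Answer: -24519701/4431690 ≈ -5.5328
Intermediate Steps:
-24919/36030 + 26796/u = -24919/36030 + 26796/(-5535) = -24919*1/36030 + 26796*(-1/5535) = -24919/36030 - 8932/1845 = -24519701/4431690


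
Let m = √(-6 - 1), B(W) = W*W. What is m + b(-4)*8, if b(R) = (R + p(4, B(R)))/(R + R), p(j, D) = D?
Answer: -12 + I*√7 ≈ -12.0 + 2.6458*I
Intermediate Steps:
B(W) = W²
m = I*√7 (m = √(-7) = I*√7 ≈ 2.6458*I)
b(R) = (R + R²)/(2*R) (b(R) = (R + R²)/(R + R) = (R + R²)/((2*R)) = (R + R²)*(1/(2*R)) = (R + R²)/(2*R))
m + b(-4)*8 = I*√7 + (½ + (½)*(-4))*8 = I*√7 + (½ - 2)*8 = I*√7 - 3/2*8 = I*√7 - 12 = -12 + I*√7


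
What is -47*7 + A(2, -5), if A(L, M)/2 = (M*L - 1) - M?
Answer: -341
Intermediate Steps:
A(L, M) = -2 - 2*M + 2*L*M (A(L, M) = 2*((M*L - 1) - M) = 2*((L*M - 1) - M) = 2*((-1 + L*M) - M) = 2*(-1 - M + L*M) = -2 - 2*M + 2*L*M)
-47*7 + A(2, -5) = -47*7 + (-2 - 2*(-5) + 2*2*(-5)) = -329 + (-2 + 10 - 20) = -329 - 12 = -341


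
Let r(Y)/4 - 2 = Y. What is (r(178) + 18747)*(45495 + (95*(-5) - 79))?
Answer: 874866447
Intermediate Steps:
r(Y) = 8 + 4*Y
(r(178) + 18747)*(45495 + (95*(-5) - 79)) = ((8 + 4*178) + 18747)*(45495 + (95*(-5) - 79)) = ((8 + 712) + 18747)*(45495 + (-475 - 79)) = (720 + 18747)*(45495 - 554) = 19467*44941 = 874866447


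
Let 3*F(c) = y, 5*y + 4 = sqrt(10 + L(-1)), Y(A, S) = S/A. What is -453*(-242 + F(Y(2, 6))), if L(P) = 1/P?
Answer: 548281/5 ≈ 1.0966e+5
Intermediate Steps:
L(P) = 1/P
y = -1/5 (y = -4/5 + sqrt(10 + 1/(-1))/5 = -4/5 + sqrt(10 - 1)/5 = -4/5 + sqrt(9)/5 = -4/5 + (1/5)*3 = -4/5 + 3/5 = -1/5 ≈ -0.20000)
F(c) = -1/15 (F(c) = (1/3)*(-1/5) = -1/15)
-453*(-242 + F(Y(2, 6))) = -453*(-242 - 1/15) = -453*(-3631/15) = 548281/5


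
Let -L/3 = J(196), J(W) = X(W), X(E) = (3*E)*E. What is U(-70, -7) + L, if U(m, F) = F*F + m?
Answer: -345765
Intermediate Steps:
X(E) = 3*E²
J(W) = 3*W²
U(m, F) = m + F² (U(m, F) = F² + m = m + F²)
L = -345744 (L = -9*196² = -9*38416 = -3*115248 = -345744)
U(-70, -7) + L = (-70 + (-7)²) - 345744 = (-70 + 49) - 345744 = -21 - 345744 = -345765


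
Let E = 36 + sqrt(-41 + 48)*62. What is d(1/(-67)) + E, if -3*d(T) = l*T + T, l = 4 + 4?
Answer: 2415/67 + 62*sqrt(7) ≈ 200.08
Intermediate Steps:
l = 8
d(T) = -3*T (d(T) = -(8*T + T)/3 = -3*T)
E = 36 + 62*sqrt(7) (E = 36 + sqrt(7)*62 = 36 + 62*sqrt(7) ≈ 200.04)
d(1/(-67)) + E = -3/(-67) + (36 + 62*sqrt(7)) = -3*(-1/67) + (36 + 62*sqrt(7)) = 3/67 + (36 + 62*sqrt(7)) = 2415/67 + 62*sqrt(7)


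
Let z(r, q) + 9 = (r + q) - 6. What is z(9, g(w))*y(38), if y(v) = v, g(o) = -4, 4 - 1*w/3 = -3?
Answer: -380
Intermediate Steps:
w = 21 (w = 12 - 3*(-3) = 12 + 9 = 21)
z(r, q) = -15 + q + r (z(r, q) = -9 + ((r + q) - 6) = -9 + ((q + r) - 6) = -9 + (-6 + q + r) = -15 + q + r)
z(9, g(w))*y(38) = (-15 - 4 + 9)*38 = -10*38 = -380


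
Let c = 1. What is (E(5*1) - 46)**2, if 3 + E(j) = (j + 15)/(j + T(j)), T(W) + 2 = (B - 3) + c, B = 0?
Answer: 841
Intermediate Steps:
T(W) = -4 (T(W) = -2 + ((0 - 3) + 1) = -2 + (-3 + 1) = -2 - 2 = -4)
E(j) = -3 + (15 + j)/(-4 + j) (E(j) = -3 + (j + 15)/(j - 4) = -3 + (15 + j)/(-4 + j))
(E(5*1) - 46)**2 = ((27 - 10)/(-4 + 5*1) - 46)**2 = ((27 - 2*5)/(-4 + 5) - 46)**2 = ((27 - 10)/1 - 46)**2 = (1*17 - 46)**2 = (17 - 46)**2 = (-29)**2 = 841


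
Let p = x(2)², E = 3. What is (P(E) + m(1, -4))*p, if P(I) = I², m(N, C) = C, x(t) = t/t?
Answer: 5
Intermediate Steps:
x(t) = 1
p = 1 (p = 1² = 1)
(P(E) + m(1, -4))*p = (3² - 4)*1 = (9 - 4)*1 = 5*1 = 5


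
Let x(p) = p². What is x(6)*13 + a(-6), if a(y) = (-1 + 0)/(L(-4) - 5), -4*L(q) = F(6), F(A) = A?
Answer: 6086/13 ≈ 468.15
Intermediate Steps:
L(q) = -3/2 (L(q) = -¼*6 = -3/2)
a(y) = 2/13 (a(y) = (-1 + 0)/(-3/2 - 5) = -1/(-13/2) = -1*(-2/13) = 2/13)
x(6)*13 + a(-6) = 6²*13 + 2/13 = 36*13 + 2/13 = 468 + 2/13 = 6086/13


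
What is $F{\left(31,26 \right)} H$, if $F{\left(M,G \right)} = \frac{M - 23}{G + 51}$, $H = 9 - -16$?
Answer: $\frac{200}{77} \approx 2.5974$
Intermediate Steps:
$H = 25$ ($H = 9 + 16 = 25$)
$F{\left(M,G \right)} = \frac{-23 + M}{51 + G}$
$F{\left(31,26 \right)} H = \frac{-23 + 31}{51 + 26} \cdot 25 = \frac{1}{77} \cdot 8 \cdot 25 = \frac{8}{77} \cdot 25 = \frac{200}{77}$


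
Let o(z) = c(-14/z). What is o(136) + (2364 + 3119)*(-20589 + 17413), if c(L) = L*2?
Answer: -592076279/34 ≈ -1.7414e+7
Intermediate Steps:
c(L) = 2*L
o(z) = -28/z (o(z) = 2*(-14/z) = -28/z)
o(136) + (2364 + 3119)*(-20589 + 17413) = -28/136 + (2364 + 3119)*(-20589 + 17413) = -28*1/136 + 5483*(-3176) = -7/34 - 17414008 = -592076279/34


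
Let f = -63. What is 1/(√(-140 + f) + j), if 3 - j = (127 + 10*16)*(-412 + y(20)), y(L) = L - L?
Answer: 118247/13982353212 - I*√203/13982353212 ≈ 8.4569e-6 - 1.019e-9*I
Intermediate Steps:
y(L) = 0
j = 118247 (j = 3 - (127 + 10*16)*(-412 + 0) = 3 - (127 + 160)*(-412) = 3 - 287*(-412) = 3 - 1*(-118244) = 3 + 118244 = 118247)
1/(√(-140 + f) + j) = 1/(√(-140 - 63) + 118247) = 1/(√(-203) + 118247) = 1/(I*√203 + 118247) = 1/(118247 + I*√203)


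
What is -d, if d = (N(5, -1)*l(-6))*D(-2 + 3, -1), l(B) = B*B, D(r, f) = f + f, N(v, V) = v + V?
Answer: 288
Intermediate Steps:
N(v, V) = V + v
D(r, f) = 2*f
l(B) = B**2
d = -288 (d = ((-1 + 5)*(-6)**2)*(2*(-1)) = (4*36)*(-2) = 144*(-2) = -288)
-d = -1*(-288) = 288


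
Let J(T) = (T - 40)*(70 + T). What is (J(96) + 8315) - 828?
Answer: 16783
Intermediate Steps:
J(T) = (-40 + T)*(70 + T)
(J(96) + 8315) - 828 = ((-2800 + 96² + 30*96) + 8315) - 828 = ((-2800 + 9216 + 2880) + 8315) - 828 = (9296 + 8315) - 828 = 17611 - 828 = 16783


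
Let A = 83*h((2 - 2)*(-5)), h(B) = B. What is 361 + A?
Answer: 361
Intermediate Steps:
A = 0 (A = 83*((2 - 2)*(-5)) = 83*(0*(-5)) = 83*0 = 0)
361 + A = 361 + 0 = 361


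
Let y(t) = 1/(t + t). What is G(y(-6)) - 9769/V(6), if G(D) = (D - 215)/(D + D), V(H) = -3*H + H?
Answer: 25255/12 ≈ 2104.6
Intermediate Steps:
V(H) = -2*H
y(t) = 1/(2*t)
G(D) = (-215 + D)/(2*D) (G(D) = (-215 + D)/((2*D)) = (-215 + D)*(1/(2*D)) = (-215 + D)/(2*D))
G(y(-6)) - 9769/V(6) = (-215 + (1/2)/(-6))/(2*(((1/2)/(-6)))) - 9769/((-2*6)) = (-215 + (1/2)*(-1/6))/(2*(((1/2)*(-1/6)))) - 9769/(-12) = (-215 - 1/12)/(2*(-1/12)) - 9769*(-1/12) = (1/2)*(-12)*(-2581/12) + 9769/12 = 2581/2 + 9769/12 = 25255/12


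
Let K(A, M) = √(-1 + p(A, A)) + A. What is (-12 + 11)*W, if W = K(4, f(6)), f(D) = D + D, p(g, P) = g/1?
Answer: -4 - √3 ≈ -5.7320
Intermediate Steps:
p(g, P) = g (p(g, P) = g*1 = g)
f(D) = 2*D
K(A, M) = A + √(-1 + A) (K(A, M) = √(-1 + A) + A = A + √(-1 + A))
W = 4 + √3 (W = 4 + √(-1 + 4) = 4 + √3 ≈ 5.7320)
(-12 + 11)*W = (-12 + 11)*(4 + √3) = -(4 + √3) = -4 - √3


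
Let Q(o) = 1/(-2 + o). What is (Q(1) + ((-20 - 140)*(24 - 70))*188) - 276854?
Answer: 1106825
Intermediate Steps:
(Q(1) + ((-20 - 140)*(24 - 70))*188) - 276854 = (1/(-2 + 1) + ((-20 - 140)*(24 - 70))*188) - 276854 = (1/(-1) - 160*(-46)*188) - 276854 = (-1 + 7360*188) - 276854 = (-1 + 1383680) - 276854 = 1383679 - 276854 = 1106825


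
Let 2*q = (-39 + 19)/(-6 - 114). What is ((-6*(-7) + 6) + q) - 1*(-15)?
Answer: 757/12 ≈ 63.083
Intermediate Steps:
q = 1/12 (q = ((-39 + 19)/(-6 - 114))/2 = (-20/(-120))/2 = (-20*(-1/120))/2 = (½)*(⅙) = 1/12 ≈ 0.083333)
((-6*(-7) + 6) + q) - 1*(-15) = ((-6*(-7) + 6) + 1/12) - 1*(-15) = ((42 + 6) + 1/12) + 15 = (48 + 1/12) + 15 = 577/12 + 15 = 757/12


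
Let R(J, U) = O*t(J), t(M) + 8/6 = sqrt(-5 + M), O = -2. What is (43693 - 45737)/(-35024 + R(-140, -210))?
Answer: 161063112/2759612329 - 9198*I*sqrt(145)/2759612329 ≈ 0.058364 - 4.0136e-5*I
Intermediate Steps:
t(M) = -4/3 + sqrt(-5 + M)
R(J, U) = 8/3 - 2*sqrt(-5 + J) (R(J, U) = -2*(-4/3 + sqrt(-5 + J)) = 8/3 - 2*sqrt(-5 + J))
(43693 - 45737)/(-35024 + R(-140, -210)) = (43693 - 45737)/(-35024 + (8/3 - 2*sqrt(-5 - 140))) = -2044/(-35024 + (8/3 - 2*I*sqrt(145))) = -2044/(-105064/3 - 2*I*sqrt(145))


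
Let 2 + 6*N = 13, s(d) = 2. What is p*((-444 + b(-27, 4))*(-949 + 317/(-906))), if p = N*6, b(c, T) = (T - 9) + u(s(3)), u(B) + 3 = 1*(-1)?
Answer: 9461221/2 ≈ 4.7306e+6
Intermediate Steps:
u(B) = -4 (u(B) = -3 + 1*(-1) = -3 - 1 = -4)
N = 11/6 (N = -⅓ + (⅙)*13 = -⅓ + 13/6 = 11/6 ≈ 1.8333)
b(c, T) = -13 + T (b(c, T) = (T - 9) - 4 = (-9 + T) - 4 = -13 + T)
p = 11 (p = (11/6)*6 = 11)
p*((-444 + b(-27, 4))*(-949 + 317/(-906))) = 11*((-444 + (-13 + 4))*(-949 + 317/(-906))) = 11*((-444 - 9)*(-949 + 317*(-1/906))) = 11*(-453*(-949 - 317/906)) = 11*(-453*(-860111/906)) = 11*(860111/2) = 9461221/2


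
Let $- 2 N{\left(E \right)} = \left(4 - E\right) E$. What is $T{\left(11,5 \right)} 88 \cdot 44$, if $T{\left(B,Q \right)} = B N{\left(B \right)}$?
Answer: $1639792$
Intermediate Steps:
$N{\left(E \right)} = - \frac{E \left(4 - E\right)}{2}$ ($N{\left(E \right)} = - \frac{\left(4 - E\right) E}{2} = - \frac{E \left(4 - E\right)}{2}$)
$T{\left(B,Q \right)} = \frac{B^{2} \left(-4 + B\right)}{2}$ ($T{\left(B,Q \right)} = B \frac{B \left(-4 + B\right)}{2} = \frac{B^{2} \left(-4 + B\right)}{2}$)
$T{\left(11,5 \right)} 88 \cdot 44 = \frac{11^{2} \left(-4 + 11\right)}{2} \cdot 88 \cdot 44 = \frac{1}{2} \cdot 121 \cdot 7 \cdot 88 \cdot 44 = \frac{847}{2} \cdot 88 \cdot 44 = 37268 \cdot 44 = 1639792$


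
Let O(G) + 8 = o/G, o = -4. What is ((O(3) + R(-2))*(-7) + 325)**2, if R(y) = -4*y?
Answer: 1006009/9 ≈ 1.1178e+5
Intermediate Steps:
O(G) = -8 - 4/G
((O(3) + R(-2))*(-7) + 325)**2 = (((-8 - 4/3) - 4*(-2))*(-7) + 325)**2 = (((-8 - 4*1/3) + 8)*(-7) + 325)**2 = (((-8 - 4/3) + 8)*(-7) + 325)**2 = ((-28/3 + 8)*(-7) + 325)**2 = (-4/3*(-7) + 325)**2 = (28/3 + 325)**2 = (1003/3)**2 = 1006009/9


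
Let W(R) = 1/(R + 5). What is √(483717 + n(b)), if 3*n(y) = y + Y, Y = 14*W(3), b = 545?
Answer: √1935597/2 ≈ 695.63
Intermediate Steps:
W(R) = 1/(5 + R)
Y = 7/4 (Y = 14/(5 + 3) = 14/8 = 14*(⅛) = 7/4 ≈ 1.7500)
n(y) = 7/12 + y/3 (n(y) = (y + 7/4)/3 = (7/4 + y)/3 = 7/12 + y/3)
√(483717 + n(b)) = √(483717 + (7/12 + (⅓)*545)) = √(483717 + (7/12 + 545/3)) = √(483717 + 729/4) = √(1935597/4) = √1935597/2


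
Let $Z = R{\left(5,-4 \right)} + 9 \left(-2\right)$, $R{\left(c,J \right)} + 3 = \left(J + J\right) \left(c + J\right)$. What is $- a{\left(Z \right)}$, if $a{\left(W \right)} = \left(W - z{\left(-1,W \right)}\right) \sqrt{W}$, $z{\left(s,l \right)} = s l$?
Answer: $58 i \sqrt{29} \approx 312.34 i$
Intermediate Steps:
$z{\left(s,l \right)} = l s$
$R{\left(c,J \right)} = -3 + 2 J \left(J + c\right)$ ($R{\left(c,J \right)} = -3 + \left(J + J\right) \left(c + J\right) = -3 + 2 J \left(J + c\right)$)
$Z = -29$ ($Z = \left(-3 + 2 \left(-4\right)^{2} + 2 \left(-4\right) 5\right) + 9 \left(-2\right) = \left(-3 + 2 \cdot 16 - 40\right) - 18 = \left(-3 + 32 - 40\right) - 18 = -11 - 18 = -29$)
$a{\left(W \right)} = 2 W^{\frac{3}{2}}$ ($a{\left(W \right)} = \left(W - W \left(-1\right)\right) \sqrt{W} = \left(W - - W\right) \sqrt{W} = \left(W + W\right) \sqrt{W} = 2 W \sqrt{W} = 2 W^{\frac{3}{2}}$)
$- a{\left(Z \right)} = - 2 \left(-29\right)^{\frac{3}{2}} = - 2 \left(- 29 i \sqrt{29}\right) = - \left(-58\right) i \sqrt{29} = 58 i \sqrt{29}$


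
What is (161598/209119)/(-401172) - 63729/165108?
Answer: -148511771132521/384759828957404 ≈ -0.38599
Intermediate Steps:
(161598/209119)/(-401172) - 63729/165108 = (161598*(1/209119))*(-1/401172) - 63729*1/165108 = (161598/209119)*(-1/401172) - 21243/55036 = -26933/13982114578 - 21243/55036 = -148511771132521/384759828957404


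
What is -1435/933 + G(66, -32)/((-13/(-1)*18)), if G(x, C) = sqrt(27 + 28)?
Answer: -1435/933 + sqrt(55)/234 ≈ -1.5064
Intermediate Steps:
G(x, C) = sqrt(55)
-1435/933 + G(66, -32)/((-13/(-1)*18)) = -1435/933 + sqrt(55)/((-13/(-1)*18)) = -1435*1/933 + sqrt(55)/((-13*(-1)*18)) = -1435/933 + sqrt(55)/((-1*(-13)*18)) = -1435/933 + sqrt(55)/((13*18)) = -1435/933 + sqrt(55)/234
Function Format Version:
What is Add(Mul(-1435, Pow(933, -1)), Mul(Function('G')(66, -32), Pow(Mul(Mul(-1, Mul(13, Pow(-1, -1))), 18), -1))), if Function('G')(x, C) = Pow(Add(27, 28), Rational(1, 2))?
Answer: Add(Rational(-1435, 933), Mul(Rational(1, 234), Pow(55, Rational(1, 2)))) ≈ -1.5064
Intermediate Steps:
Function('G')(x, C) = Pow(55, Rational(1, 2))
Add(Mul(-1435, Pow(933, -1)), Mul(Function('G')(66, -32), Pow(Mul(Mul(-1, Mul(13, Pow(-1, -1))), 18), -1))) = Add(Mul(-1435, Pow(933, -1)), Mul(Pow(55, Rational(1, 2)), Pow(Mul(Mul(-1, Mul(13, Pow(-1, -1))), 18), -1))) = Add(Mul(-1435, Rational(1, 933)), Mul(Pow(55, Rational(1, 2)), Pow(Mul(Mul(-1, Mul(13, -1)), 18), -1))) = Add(Rational(-1435, 933), Mul(Pow(55, Rational(1, 2)), Pow(Mul(Mul(-1, -13), 18), -1))) = Add(Rational(-1435, 933), Mul(Pow(55, Rational(1, 2)), Pow(Mul(13, 18), -1))) = Add(Rational(-1435, 933), Mul(Pow(55, Rational(1, 2)), Pow(234, -1))) = Add(Rational(-1435, 933), Mul(Pow(55, Rational(1, 2)), Rational(1, 234))) = Add(Rational(-1435, 933), Mul(Rational(1, 234), Pow(55, Rational(1, 2))))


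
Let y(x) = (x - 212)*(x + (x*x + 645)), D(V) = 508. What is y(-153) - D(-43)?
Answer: -8724373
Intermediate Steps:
y(x) = (-212 + x)*(645 + x + x**2) (y(x) = (-212 + x)*(x + (x**2 + 645)) = (-212 + x)*(x + (645 + x**2)) = (-212 + x)*(645 + x + x**2))
y(-153) - D(-43) = (-136740 + (-153)**3 - 211*(-153)**2 + 433*(-153)) - 1*508 = (-136740 - 3581577 - 211*23409 - 66249) - 508 = (-136740 - 3581577 - 4939299 - 66249) - 508 = -8723865 - 508 = -8724373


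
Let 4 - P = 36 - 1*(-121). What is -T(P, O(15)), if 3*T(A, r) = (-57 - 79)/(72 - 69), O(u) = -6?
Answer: 136/9 ≈ 15.111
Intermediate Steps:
P = -153 (P = 4 - (36 - 1*(-121)) = 4 - (36 + 121) = 4 - 1*157 = 4 - 157 = -153)
T(A, r) = -136/9 (T(A, r) = ((-57 - 79)/(72 - 69))/3 = (-136/3)/3 = (-136*⅓)/3 = (⅓)*(-136/3) = -136/9)
-T(P, O(15)) = -1*(-136/9) = 136/9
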